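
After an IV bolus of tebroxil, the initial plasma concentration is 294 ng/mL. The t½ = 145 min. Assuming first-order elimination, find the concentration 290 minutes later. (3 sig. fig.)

73.5 ng/mL

k = ln 2 / 145 = 0.004780 min⁻¹
290 min is 2.000 half-lives, so C = 294 × (1/2)^2.000 = 294 × 0.2500 ≈ 73.5 ng/mL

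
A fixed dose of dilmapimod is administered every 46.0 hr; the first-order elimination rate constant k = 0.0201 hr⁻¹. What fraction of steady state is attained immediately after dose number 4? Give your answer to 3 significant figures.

0.975

f_n = 1 − e^(−nkτ) = 1 − e^(−4 × 0.02010 × 46.0) = 1 − e^(−3.698) = 1 − 0.02476 ≈ 0.975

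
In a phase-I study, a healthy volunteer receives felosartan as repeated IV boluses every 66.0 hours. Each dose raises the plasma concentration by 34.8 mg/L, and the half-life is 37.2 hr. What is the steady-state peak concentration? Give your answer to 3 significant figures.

k = ln 2 / 37.2 = 0.01863 hr⁻¹
Fraction remaining after one interval: e^(−kτ) = e^(−0.01863 × 66.0) = 0.2924
R = 1 / (1 − 0.2924) = 1.413
Css,max = 34.8 × 1.413 ≈ 49.2 mg/L

49.2 mg/L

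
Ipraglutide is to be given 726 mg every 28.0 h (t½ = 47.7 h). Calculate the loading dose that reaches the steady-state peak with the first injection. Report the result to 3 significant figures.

2170 mg

k = ln 2 / 47.7 = 0.01453 h⁻¹
Accumulation ratio R = 1 / (1 − e^(−kτ)) = 1 / (1 − e^(−0.01453×28.0)) = 1 / (1 − 0.6657) = 2.992
Loading dose = maintenance dose × R = 726 × 2.992 ≈ 2170 mg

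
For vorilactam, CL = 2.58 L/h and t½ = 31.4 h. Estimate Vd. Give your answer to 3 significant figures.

k = ln 2 / t½ = ln 2 / 31.4 = 0.02207 h⁻¹
V = CL / k = 2.58 / 0.02207 ≈ 117 L

117 L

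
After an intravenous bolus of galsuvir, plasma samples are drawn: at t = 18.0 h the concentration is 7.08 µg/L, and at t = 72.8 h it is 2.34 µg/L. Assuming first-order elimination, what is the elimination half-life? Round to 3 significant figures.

k = ln(C₁/C₂) / (t₂ − t₁) = ln(7.08/2.34) / (72.8 − 18.0)
  = 1.107 / 54.80 = 0.02020 h⁻¹
t½ = ln 2 / k = ln 2 / 0.02020 ≈ 34.3 hours

34.3 hours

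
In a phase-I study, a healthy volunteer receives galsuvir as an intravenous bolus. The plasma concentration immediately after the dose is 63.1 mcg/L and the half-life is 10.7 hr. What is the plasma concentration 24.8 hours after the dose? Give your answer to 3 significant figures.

12.7 mcg/L

k = ln 2 / 10.7 = 0.06478 hr⁻¹
C(t) = C₀ e^(−kt) = 63.1 × e^(−0.06478 × 24.8) = 63.1 × e^(−1.607) = 63.1 × 0.2006 ≈ 12.7 mcg/L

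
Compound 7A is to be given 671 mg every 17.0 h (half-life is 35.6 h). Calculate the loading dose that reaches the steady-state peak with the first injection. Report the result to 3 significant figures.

k = ln 2 / 35.6 = 0.01947 h⁻¹
Accumulation ratio R = 1 / (1 − e^(−kτ)) = 1 / (1 − e^(−0.01947×17.0)) = 1 / (1 − 0.7182) = 3.549
Loading dose = maintenance dose × R = 671 × 3.549 ≈ 2380 mg

2380 mg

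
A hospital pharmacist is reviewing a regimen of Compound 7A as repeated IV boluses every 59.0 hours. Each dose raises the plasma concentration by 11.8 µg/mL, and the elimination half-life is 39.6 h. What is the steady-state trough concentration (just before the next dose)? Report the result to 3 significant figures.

6.52 µg/mL

k = ln 2 / 39.6 = 0.01750 h⁻¹
Fraction remaining after one interval: e^(−kτ) = e^(−0.01750 × 59.0) = 0.3560
R = 1 / (1 − 0.3560) = 1.553
Css,max = 11.8 × 1.553 = 18.32 µg/mL
Css,min = Css,max × e^(−kτ) = 18.32 × 0.3560 ≈ 6.52 µg/mL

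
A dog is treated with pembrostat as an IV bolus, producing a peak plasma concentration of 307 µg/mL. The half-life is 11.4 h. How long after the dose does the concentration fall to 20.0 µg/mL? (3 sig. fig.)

44.9 hours

k = ln 2 / 11.4 = 0.06080 h⁻¹
C(t) = C₀ e^(−kt)  ⇒  t = ln(C₀/C) / k
t = ln(307/20.0) / 0.06080 = 2.731 / 0.06080 ≈ 44.9 hours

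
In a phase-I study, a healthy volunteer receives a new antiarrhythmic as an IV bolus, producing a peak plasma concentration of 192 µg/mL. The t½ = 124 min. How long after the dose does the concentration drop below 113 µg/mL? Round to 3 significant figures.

94.8 minutes

k = ln 2 / 124 = 0.005590 min⁻¹
C(t) = C₀ e^(−kt)  ⇒  t = ln(C₀/C) / k
t = ln(192/113) / 0.005590 = 0.5301 / 0.005590 ≈ 94.8 minutes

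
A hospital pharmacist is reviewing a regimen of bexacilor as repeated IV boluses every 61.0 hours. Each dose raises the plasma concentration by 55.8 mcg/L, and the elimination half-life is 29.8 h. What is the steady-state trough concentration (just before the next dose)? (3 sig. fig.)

k = ln 2 / 29.8 = 0.02326 h⁻¹
Fraction remaining after one interval: e^(−kτ) = e^(−0.02326 × 61.0) = 0.2420
R = 1 / (1 − 0.2420) = 1.319
Css,max = 55.8 × 1.319 = 73.61 mcg/L
Css,min = Css,max × e^(−kτ) = 73.61 × 0.2420 ≈ 17.8 mcg/L

17.8 mcg/L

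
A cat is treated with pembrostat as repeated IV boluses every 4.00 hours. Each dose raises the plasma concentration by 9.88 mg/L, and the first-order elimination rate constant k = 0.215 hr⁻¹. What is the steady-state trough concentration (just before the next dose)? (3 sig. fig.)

7.25 mg/L

Fraction remaining after one interval: e^(−kτ) = e^(−0.2150 × 4.00) = 0.4232
R = 1 / (1 − 0.4232) = 1.734
Css,max = 9.88 × 1.734 = 17.13 mg/L
Css,min = Css,max × e^(−kτ) = 17.13 × 0.4232 ≈ 7.25 mg/L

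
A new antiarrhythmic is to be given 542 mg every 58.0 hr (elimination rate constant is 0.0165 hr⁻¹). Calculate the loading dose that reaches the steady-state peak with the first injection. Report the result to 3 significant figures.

Accumulation ratio R = 1 / (1 − e^(−kτ)) = 1 / (1 − e^(−0.01650×58.0)) = 1 / (1 − 0.3840) = 1.623
Loading dose = maintenance dose × R = 542 × 1.623 ≈ 880 mg

880 mg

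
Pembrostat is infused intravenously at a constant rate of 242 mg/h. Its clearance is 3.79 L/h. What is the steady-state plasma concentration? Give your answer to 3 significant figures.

63.9 µg/mL

Css = infusion rate / CL = 242 / 3.79 ≈ 63.9 µg/mL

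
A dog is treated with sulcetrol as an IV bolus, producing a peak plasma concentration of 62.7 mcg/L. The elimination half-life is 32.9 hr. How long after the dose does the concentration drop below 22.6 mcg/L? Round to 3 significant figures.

k = ln 2 / 32.9 = 0.02107 hr⁻¹
C(t) = C₀ e^(−kt)  ⇒  t = ln(C₀/C) / k
t = ln(62.7/22.6) / 0.02107 = 1.020 / 0.02107 ≈ 48.4 hours

48.4 hours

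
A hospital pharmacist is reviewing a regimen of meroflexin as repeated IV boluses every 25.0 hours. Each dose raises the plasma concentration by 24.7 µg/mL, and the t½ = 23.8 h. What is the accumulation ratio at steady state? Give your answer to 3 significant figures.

1.93

k = ln 2 / 23.8 = 0.02912 h⁻¹
Fraction remaining after one interval: e^(−kτ) = e^(−0.02912 × 25.0) = 0.4828
R = 1 / (1 − 0.4828) = 1 / 0.5172 ≈ 1.93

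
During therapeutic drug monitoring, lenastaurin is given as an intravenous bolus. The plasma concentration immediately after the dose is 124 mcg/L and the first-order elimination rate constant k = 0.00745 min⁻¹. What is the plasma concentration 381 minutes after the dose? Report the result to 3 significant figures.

C(t) = C₀ e^(−kt) = 124 × e^(−0.007450 × 381) = 124 × e^(−2.838) = 124 × 0.05852 ≈ 7.26 mcg/L

7.26 mcg/L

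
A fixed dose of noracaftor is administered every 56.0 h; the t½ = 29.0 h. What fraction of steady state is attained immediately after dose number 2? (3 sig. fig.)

k = ln 2 / 29.0 = 0.02390 h⁻¹
f_n = 1 − e^(−nkτ) = 1 − e^(−2 × 0.02390 × 56.0) = 1 − e^(−2.677) = 1 − 0.06877 ≈ 0.931

0.931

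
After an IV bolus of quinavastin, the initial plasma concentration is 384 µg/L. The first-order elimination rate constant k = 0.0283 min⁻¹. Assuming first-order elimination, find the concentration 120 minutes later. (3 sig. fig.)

12.9 µg/L

C(t) = C₀ e^(−kt) = 384 × e^(−0.02830 × 120) = 384 × e^(−3.396) = 384 × 0.03351 ≈ 12.9 µg/L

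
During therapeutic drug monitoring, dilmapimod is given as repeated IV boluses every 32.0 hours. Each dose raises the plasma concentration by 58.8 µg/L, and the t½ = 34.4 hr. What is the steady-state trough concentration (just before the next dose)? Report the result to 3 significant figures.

k = ln 2 / 34.4 = 0.02015 hr⁻¹
Fraction remaining after one interval: e^(−kτ) = e^(−0.02015 × 32.0) = 0.5248
R = 1 / (1 − 0.5248) = 2.104
Css,max = 58.8 × 2.104 = 123.7 µg/L
Css,min = Css,max × e^(−kτ) = 123.7 × 0.5248 ≈ 64.9 µg/L

64.9 µg/L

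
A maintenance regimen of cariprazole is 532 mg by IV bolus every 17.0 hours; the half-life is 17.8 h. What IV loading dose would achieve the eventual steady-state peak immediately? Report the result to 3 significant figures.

1100 mg

k = ln 2 / 17.8 = 0.03894 h⁻¹
Accumulation ratio R = 1 / (1 − e^(−kτ)) = 1 / (1 − e^(−0.03894×17.0)) = 1 / (1 − 0.5158) = 2.065
Loading dose = maintenance dose × R = 532 × 2.065 ≈ 1100 mg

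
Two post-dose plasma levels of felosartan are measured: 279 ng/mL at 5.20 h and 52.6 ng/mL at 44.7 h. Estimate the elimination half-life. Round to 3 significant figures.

k = ln(C₁/C₂) / (t₂ − t₁) = ln(279/52.6) / (44.7 − 5.20)
  = 1.668 / 39.50 = 0.04224 h⁻¹
t½ = ln 2 / k = ln 2 / 0.04224 ≈ 16.4 hours

16.4 hours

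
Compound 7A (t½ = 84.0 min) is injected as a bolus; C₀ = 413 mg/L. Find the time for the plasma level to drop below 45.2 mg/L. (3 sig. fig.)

268 minutes

k = ln 2 / 84.0 = 0.008252 min⁻¹
C(t) = C₀ e^(−kt)  ⇒  t = ln(C₀/C) / k
t = ln(413/45.2) / 0.008252 = 2.212 / 0.008252 ≈ 268 minutes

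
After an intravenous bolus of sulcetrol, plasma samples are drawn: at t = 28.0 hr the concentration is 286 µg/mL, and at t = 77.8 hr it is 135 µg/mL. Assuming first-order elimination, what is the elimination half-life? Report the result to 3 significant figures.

k = ln(C₁/C₂) / (t₂ − t₁) = ln(286/135) / (77.8 − 28.0)
  = 0.7507 / 49.80 = 0.01507 hr⁻¹
t½ = ln 2 / k = ln 2 / 0.01507 ≈ 46.0 hours

46.0 hours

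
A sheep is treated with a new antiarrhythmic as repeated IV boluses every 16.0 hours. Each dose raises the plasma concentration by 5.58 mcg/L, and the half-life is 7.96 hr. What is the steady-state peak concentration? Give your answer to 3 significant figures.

k = ln 2 / 7.96 = 0.08708 hr⁻¹
Fraction remaining after one interval: e^(−kτ) = e^(−0.08708 × 16.0) = 0.2483
R = 1 / (1 − 0.2483) = 1.330
Css,max = 5.58 × 1.330 ≈ 7.42 mcg/L

7.42 mcg/L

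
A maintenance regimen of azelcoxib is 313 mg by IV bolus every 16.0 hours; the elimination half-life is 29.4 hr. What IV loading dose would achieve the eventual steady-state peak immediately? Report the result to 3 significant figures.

996 mg

k = ln 2 / 29.4 = 0.02358 hr⁻¹
Accumulation ratio R = 1 / (1 − e^(−kτ)) = 1 / (1 − e^(−0.02358×16.0)) = 1 / (1 − 0.6858) = 3.182
Loading dose = maintenance dose × R = 313 × 3.182 ≈ 996 mg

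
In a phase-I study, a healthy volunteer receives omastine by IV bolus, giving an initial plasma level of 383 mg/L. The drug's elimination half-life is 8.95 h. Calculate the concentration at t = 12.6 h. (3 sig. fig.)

k = ln 2 / 8.95 = 0.07745 h⁻¹
12.6 h is 1.408 half-lives, so C = 383 × (1/2)^1.408 = 383 × 0.3769 ≈ 144 mg/L

144 mg/L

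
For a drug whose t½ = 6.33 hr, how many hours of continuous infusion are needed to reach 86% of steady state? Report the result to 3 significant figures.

k = ln 2 / 6.33 = 0.1095 hr⁻¹
f = 1 − e^(−kt)  ⇒  t = −ln(1 − f) / k
t = −ln(1 − 0.86) / 0.1095 = 1.966 / 0.1095 ≈ 18.0 hours

18.0 hours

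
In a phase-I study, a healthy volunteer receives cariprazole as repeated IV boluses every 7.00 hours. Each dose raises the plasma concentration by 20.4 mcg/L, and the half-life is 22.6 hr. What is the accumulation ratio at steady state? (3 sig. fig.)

5.18

k = ln 2 / 22.6 = 0.03067 hr⁻¹
Fraction remaining after one interval: e^(−kτ) = e^(−0.03067 × 7.00) = 0.8068
R = 1 / (1 − 0.8068) = 1 / 0.1932 ≈ 5.18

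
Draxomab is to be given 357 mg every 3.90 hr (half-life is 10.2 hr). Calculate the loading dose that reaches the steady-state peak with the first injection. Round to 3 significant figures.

1530 mg

k = ln 2 / 10.2 = 0.06796 hr⁻¹
Accumulation ratio R = 1 / (1 − e^(−kτ)) = 1 / (1 − e^(−0.06796×3.90)) = 1 / (1 − 0.7672) = 4.295
Loading dose = maintenance dose × R = 357 × 4.295 ≈ 1530 mg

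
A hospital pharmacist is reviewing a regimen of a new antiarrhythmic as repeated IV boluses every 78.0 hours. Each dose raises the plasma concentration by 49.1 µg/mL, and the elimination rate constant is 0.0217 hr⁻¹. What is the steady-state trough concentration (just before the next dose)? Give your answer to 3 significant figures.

Fraction remaining after one interval: e^(−kτ) = e^(−0.02170 × 78.0) = 0.1840
R = 1 / (1 − 0.1840) = 1.226
Css,max = 49.1 × 1.226 = 60.17 µg/mL
Css,min = Css,max × e^(−kτ) = 60.17 × 0.1840 ≈ 11.1 µg/mL

11.1 µg/mL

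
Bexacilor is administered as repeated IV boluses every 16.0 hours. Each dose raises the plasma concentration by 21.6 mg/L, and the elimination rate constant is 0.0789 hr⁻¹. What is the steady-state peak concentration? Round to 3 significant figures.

30.1 mg/L

Fraction remaining after one interval: e^(−kτ) = e^(−0.07890 × 16.0) = 0.2830
R = 1 / (1 − 0.2830) = 1.395
Css,max = 21.6 × 1.395 ≈ 30.1 mg/L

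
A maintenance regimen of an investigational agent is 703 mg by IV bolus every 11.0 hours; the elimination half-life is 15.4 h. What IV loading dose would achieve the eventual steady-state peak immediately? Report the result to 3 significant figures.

1800 mg

k = ln 2 / 15.4 = 0.04501 h⁻¹
Accumulation ratio R = 1 / (1 − e^(−kτ)) = 1 / (1 − e^(−0.04501×11.0)) = 1 / (1 − 0.6095) = 2.561
Loading dose = maintenance dose × R = 703 × 2.561 ≈ 1800 mg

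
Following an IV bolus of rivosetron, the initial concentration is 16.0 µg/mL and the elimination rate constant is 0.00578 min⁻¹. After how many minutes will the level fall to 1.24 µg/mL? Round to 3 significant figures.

442 minutes

C(t) = C₀ e^(−kt)  ⇒  t = ln(C₀/C) / k
t = ln(16.0/1.24) / 0.005780 = 2.557 / 0.005780 ≈ 442 minutes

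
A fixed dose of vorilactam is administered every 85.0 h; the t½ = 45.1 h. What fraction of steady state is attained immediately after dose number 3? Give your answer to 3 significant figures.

0.980

k = ln 2 / 45.1 = 0.01537 h⁻¹
f_n = 1 − e^(−nkτ) = 1 − e^(−3 × 0.01537 × 85.0) = 1 − e^(−3.919) = 1 − 0.01986 ≈ 0.980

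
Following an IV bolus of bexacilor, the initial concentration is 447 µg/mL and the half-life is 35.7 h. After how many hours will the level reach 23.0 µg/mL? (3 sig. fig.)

153 hours

k = ln 2 / 35.7 = 0.01942 h⁻¹
C(t) = C₀ e^(−kt)  ⇒  t = ln(C₀/C) / k
t = ln(447/23.0) / 0.01942 = 2.967 / 0.01942 ≈ 153 hours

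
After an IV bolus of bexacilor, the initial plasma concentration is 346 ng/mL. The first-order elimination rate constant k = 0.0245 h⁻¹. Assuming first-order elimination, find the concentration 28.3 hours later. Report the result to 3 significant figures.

C(t) = C₀ e^(−kt) = 346 × e^(−0.02450 × 28.3) = 346 × e^(−0.6934) = 346 × 0.4999 ≈ 173 ng/mL

173 ng/mL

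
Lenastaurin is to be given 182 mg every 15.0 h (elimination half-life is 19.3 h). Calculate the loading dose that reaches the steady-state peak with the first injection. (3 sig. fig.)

437 mg

k = ln 2 / 19.3 = 0.03591 h⁻¹
Accumulation ratio R = 1 / (1 − e^(−kτ)) = 1 / (1 − e^(−0.03591×15.0)) = 1 / (1 − 0.5835) = 2.401
Loading dose = maintenance dose × R = 182 × 2.401 ≈ 437 mg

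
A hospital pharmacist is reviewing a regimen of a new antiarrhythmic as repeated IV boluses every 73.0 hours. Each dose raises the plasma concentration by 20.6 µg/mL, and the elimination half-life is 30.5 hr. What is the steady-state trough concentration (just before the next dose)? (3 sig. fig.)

4.84 µg/mL

k = ln 2 / 30.5 = 0.02273 hr⁻¹
Fraction remaining after one interval: e^(−kτ) = e^(−0.02273 × 73.0) = 0.1903
R = 1 / (1 − 0.1903) = 1.235
Css,max = 20.6 × 1.235 = 25.44 µg/mL
Css,min = Css,max × e^(−kτ) = 25.44 × 0.1903 ≈ 4.84 µg/mL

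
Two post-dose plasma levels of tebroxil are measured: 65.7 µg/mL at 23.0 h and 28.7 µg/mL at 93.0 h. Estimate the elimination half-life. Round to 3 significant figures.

k = ln(C₁/C₂) / (t₂ − t₁) = ln(65.7/28.7) / (93.0 − 23.0)
  = 0.8282 / 70.00 = 0.01183 h⁻¹
t½ = ln 2 / k = ln 2 / 0.01183 ≈ 58.6 hours

58.6 hours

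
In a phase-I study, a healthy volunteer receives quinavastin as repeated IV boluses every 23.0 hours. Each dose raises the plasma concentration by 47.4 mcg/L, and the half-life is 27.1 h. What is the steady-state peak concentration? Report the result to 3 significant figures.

k = ln 2 / 27.1 = 0.02558 h⁻¹
Fraction remaining after one interval: e^(−kτ) = e^(−0.02558 × 23.0) = 0.5553
R = 1 / (1 − 0.5553) = 2.249
Css,max = 47.4 × 2.249 ≈ 107 mcg/L

107 mcg/L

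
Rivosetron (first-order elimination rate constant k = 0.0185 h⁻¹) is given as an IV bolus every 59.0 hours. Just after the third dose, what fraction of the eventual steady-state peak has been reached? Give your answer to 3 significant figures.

0.962

f_n = 1 − e^(−nkτ) = 1 − e^(−3 × 0.01850 × 59.0) = 1 − e^(−3.274) = 1 − 0.03784 ≈ 0.962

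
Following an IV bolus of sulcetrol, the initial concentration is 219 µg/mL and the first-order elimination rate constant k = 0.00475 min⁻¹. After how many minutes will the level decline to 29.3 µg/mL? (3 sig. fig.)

C(t) = C₀ e^(−kt)  ⇒  t = ln(C₀/C) / k
t = ln(219/29.3) / 0.004750 = 2.011 / 0.004750 ≈ 423 minutes

423 minutes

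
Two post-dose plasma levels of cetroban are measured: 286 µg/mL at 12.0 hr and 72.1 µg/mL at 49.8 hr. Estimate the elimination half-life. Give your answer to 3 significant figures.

19.0 hours

k = ln(C₁/C₂) / (t₂ − t₁) = ln(286/72.1) / (49.8 − 12.0)
  = 1.378 / 37.80 = 0.03645 hr⁻¹
t½ = ln 2 / k = ln 2 / 0.03645 ≈ 19.0 hours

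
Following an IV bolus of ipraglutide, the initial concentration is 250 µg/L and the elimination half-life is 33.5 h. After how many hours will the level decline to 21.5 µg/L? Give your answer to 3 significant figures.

k = ln 2 / 33.5 = 0.02069 h⁻¹
C(t) = C₀ e^(−kt)  ⇒  t = ln(C₀/C) / k
t = ln(250/21.5) / 0.02069 = 2.453 / 0.02069 ≈ 119 hours

119 hours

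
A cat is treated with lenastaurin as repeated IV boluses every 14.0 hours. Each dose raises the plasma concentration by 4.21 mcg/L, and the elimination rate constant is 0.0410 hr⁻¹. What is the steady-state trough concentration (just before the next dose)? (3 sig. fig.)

Fraction remaining after one interval: e^(−kτ) = e^(−0.04100 × 14.0) = 0.5633
R = 1 / (1 − 0.5633) = 2.290
Css,max = 4.21 × 2.290 = 9.640 mcg/L
Css,min = Css,max × e^(−kτ) = 9.640 × 0.5633 ≈ 5.43 mcg/L

5.43 mcg/L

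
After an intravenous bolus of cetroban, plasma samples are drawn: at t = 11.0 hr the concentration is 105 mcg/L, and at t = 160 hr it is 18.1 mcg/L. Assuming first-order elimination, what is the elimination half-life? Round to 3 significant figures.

58.7 hours

k = ln(C₁/C₂) / (t₂ − t₁) = ln(105/18.1) / (160 − 11.0)
  = 1.758 / 149.0 = 0.01180 hr⁻¹
t½ = ln 2 / k = ln 2 / 0.01180 ≈ 58.7 hours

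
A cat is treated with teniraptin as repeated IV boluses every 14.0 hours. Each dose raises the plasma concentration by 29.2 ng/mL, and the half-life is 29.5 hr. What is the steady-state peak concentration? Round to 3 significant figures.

104 ng/mL

k = ln 2 / 29.5 = 0.02350 hr⁻¹
Fraction remaining after one interval: e^(−kτ) = e^(−0.02350 × 14.0) = 0.7197
R = 1 / (1 − 0.7197) = 3.567
Css,max = 29.2 × 3.567 ≈ 104 ng/mL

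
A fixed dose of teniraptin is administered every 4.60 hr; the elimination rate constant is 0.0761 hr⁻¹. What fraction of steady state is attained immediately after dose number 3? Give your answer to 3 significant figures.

f_n = 1 − e^(−nkτ) = 1 − e^(−3 × 0.07610 × 4.60) = 1 − e^(−1.050) = 1 − 0.3499 ≈ 0.650

0.650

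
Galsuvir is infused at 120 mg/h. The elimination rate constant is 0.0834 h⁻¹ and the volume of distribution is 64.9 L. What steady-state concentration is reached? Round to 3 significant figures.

22.2 µg/mL

CL = k · V = 0.0834 × 64.9 = 5.413 L/h
Css = rate / CL = 120 / 5.413 ≈ 22.2 µg/mL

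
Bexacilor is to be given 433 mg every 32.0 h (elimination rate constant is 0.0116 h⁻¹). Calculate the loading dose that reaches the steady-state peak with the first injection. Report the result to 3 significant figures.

Accumulation ratio R = 1 / (1 − e^(−kτ)) = 1 / (1 − e^(−0.01160×32.0)) = 1 / (1 − 0.6899) = 3.225
Loading dose = maintenance dose × R = 433 × 3.225 ≈ 1400 mg

1400 mg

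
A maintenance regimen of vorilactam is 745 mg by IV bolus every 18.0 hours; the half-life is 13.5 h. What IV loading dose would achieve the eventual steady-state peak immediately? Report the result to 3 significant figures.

1240 mg

k = ln 2 / 13.5 = 0.05134 h⁻¹
Accumulation ratio R = 1 / (1 − e^(−kτ)) = 1 / (1 − e^(−0.05134×18.0)) = 1 / (1 − 0.3969) = 1.658
Loading dose = maintenance dose × R = 745 × 1.658 ≈ 1240 mg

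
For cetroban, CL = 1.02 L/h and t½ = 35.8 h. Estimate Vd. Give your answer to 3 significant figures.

k = ln 2 / t½ = ln 2 / 35.8 = 0.01936 h⁻¹
V = CL / k = 1.02 / 0.01936 ≈ 52.7 L

52.7 L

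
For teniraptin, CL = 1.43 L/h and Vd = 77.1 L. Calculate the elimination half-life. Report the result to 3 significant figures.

k = CL / V = 1.43 / 77.1 = 0.01855 h⁻¹
t½ = ln 2 / k = ln 2 / 0.01855 ≈ 37.4 hours

37.4 hours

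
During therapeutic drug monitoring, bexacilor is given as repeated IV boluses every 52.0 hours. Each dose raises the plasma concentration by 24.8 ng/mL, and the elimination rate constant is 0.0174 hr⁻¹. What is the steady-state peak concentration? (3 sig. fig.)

41.7 ng/mL

Fraction remaining after one interval: e^(−kτ) = e^(−0.01740 × 52.0) = 0.4046
R = 1 / (1 − 0.4046) = 1.680
Css,max = 24.8 × 1.680 ≈ 41.7 ng/mL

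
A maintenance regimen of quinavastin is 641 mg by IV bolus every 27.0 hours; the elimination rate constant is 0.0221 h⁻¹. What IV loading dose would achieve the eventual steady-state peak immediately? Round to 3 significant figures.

1430 mg

Accumulation ratio R = 1 / (1 − e^(−kτ)) = 1 / (1 − e^(−0.02210×27.0)) = 1 / (1 − 0.5506) = 2.225
Loading dose = maintenance dose × R = 641 × 2.225 ≈ 1430 mg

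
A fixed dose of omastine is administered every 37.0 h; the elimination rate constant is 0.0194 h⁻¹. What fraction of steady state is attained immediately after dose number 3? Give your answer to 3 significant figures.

f_n = 1 − e^(−nkτ) = 1 − e^(−3 × 0.01940 × 37.0) = 1 − e^(−2.153) = 1 − 0.1161 ≈ 0.884

0.884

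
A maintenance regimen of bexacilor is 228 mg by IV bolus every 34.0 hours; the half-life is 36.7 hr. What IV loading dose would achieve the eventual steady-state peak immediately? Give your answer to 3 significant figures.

k = ln 2 / 36.7 = 0.01889 hr⁻¹
Accumulation ratio R = 1 / (1 − e^(−kτ)) = 1 / (1 − e^(−0.01889×34.0)) = 1 / (1 − 0.5262) = 2.110
Loading dose = maintenance dose × R = 228 × 2.110 ≈ 481 mg

481 mg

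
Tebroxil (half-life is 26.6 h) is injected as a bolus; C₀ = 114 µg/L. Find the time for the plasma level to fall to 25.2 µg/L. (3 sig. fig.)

57.9 hours

k = ln 2 / 26.6 = 0.02606 h⁻¹
C(t) = C₀ e^(−kt)  ⇒  t = ln(C₀/C) / k
t = ln(114/25.2) / 0.02606 = 1.509 / 0.02606 ≈ 57.9 hours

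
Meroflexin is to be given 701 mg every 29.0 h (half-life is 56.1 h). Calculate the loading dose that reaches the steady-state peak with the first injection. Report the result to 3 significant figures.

k = ln 2 / 56.1 = 0.01236 h⁻¹
Accumulation ratio R = 1 / (1 − e^(−kτ)) = 1 / (1 − e^(−0.01236×29.0)) = 1 / (1 − 0.6989) = 3.321
Loading dose = maintenance dose × R = 701 × 3.321 ≈ 2330 mg

2330 mg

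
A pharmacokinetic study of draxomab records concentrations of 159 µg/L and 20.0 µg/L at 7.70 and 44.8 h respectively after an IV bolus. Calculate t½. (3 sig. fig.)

12.4 hours

k = ln(C₁/C₂) / (t₂ − t₁) = ln(159/20.0) / (44.8 − 7.70)
  = 2.073 / 37.10 = 0.05588 h⁻¹
t½ = ln 2 / k = ln 2 / 0.05588 ≈ 12.4 hours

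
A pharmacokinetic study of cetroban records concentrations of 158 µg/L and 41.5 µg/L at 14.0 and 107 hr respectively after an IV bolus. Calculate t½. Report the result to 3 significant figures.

48.2 hours

k = ln(C₁/C₂) / (t₂ − t₁) = ln(158/41.5) / (107 − 14.0)
  = 1.337 / 93.00 = 0.01438 hr⁻¹
t½ = ln 2 / k = ln 2 / 0.01438 ≈ 48.2 hours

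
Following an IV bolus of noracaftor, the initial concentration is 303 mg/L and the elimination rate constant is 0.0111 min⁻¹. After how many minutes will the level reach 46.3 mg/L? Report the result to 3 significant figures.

169 minutes

C(t) = C₀ e^(−kt)  ⇒  t = ln(C₀/C) / k
t = ln(303/46.3) / 0.01110 = 1.879 / 0.01110 ≈ 169 minutes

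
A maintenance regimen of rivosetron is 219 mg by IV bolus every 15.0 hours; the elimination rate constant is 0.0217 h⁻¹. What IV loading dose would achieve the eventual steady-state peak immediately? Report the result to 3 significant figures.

Accumulation ratio R = 1 / (1 − e^(−kτ)) = 1 / (1 − e^(−0.02170×15.0)) = 1 / (1 − 0.7222) = 3.599
Loading dose = maintenance dose × R = 219 × 3.599 ≈ 788 mg

788 mg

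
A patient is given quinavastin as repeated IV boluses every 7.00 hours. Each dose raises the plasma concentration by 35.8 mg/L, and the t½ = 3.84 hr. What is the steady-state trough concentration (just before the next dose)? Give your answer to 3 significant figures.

14.1 mg/L

k = ln 2 / 3.84 = 0.1805 hr⁻¹
Fraction remaining after one interval: e^(−kτ) = e^(−0.1805 × 7.00) = 0.2826
R = 1 / (1 − 0.2826) = 1.394
Css,max = 35.8 × 1.394 = 49.91 mg/L
Css,min = Css,max × e^(−kτ) = 49.91 × 0.2826 ≈ 14.1 mg/L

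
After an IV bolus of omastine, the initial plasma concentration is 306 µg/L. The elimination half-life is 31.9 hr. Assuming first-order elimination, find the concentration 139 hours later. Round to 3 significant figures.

14.9 µg/L

k = ln 2 / 31.9 = 0.02173 hr⁻¹
139 hr is 4.357 half-lives, so C = 306 × (1/2)^4.357 = 306 × 0.04879 ≈ 14.9 µg/L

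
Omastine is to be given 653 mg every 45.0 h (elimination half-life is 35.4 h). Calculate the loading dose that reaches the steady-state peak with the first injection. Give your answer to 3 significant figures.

1110 mg

k = ln 2 / 35.4 = 0.01958 h⁻¹
Accumulation ratio R = 1 / (1 − e^(−kτ)) = 1 / (1 − e^(−0.01958×45.0)) = 1 / (1 − 0.4143) = 1.707
Loading dose = maintenance dose × R = 653 × 1.707 ≈ 1110 mg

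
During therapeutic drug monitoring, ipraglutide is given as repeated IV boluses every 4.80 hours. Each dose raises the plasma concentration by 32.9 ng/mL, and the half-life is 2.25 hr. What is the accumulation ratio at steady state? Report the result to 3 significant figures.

k = ln 2 / 2.25 = 0.3081 hr⁻¹
Fraction remaining after one interval: e^(−kτ) = e^(−0.3081 × 4.80) = 0.2279
R = 1 / (1 − 0.2279) = 1 / 0.7721 ≈ 1.30

1.30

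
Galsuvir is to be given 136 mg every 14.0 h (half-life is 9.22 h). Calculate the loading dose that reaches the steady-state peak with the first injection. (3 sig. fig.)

k = ln 2 / 9.22 = 0.07518 h⁻¹
Accumulation ratio R = 1 / (1 − e^(−kτ)) = 1 / (1 − e^(−0.07518×14.0)) = 1 / (1 − 0.3491) = 1.536
Loading dose = maintenance dose × R = 136 × 1.536 ≈ 209 mg

209 mg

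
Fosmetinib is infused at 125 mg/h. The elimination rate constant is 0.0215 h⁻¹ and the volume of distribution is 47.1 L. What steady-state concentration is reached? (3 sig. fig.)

123 mg/L

CL = k · V = 0.0215 × 47.1 = 1.013 L/h
Css = rate / CL = 125 / 1.013 ≈ 123 mg/L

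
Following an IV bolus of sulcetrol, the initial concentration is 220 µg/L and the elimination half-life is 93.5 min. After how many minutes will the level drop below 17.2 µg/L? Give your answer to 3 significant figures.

k = ln 2 / 93.5 = 0.007413 min⁻¹
C(t) = C₀ e^(−kt)  ⇒  t = ln(C₀/C) / k
t = ln(220/17.2) / 0.007413 = 2.549 / 0.007413 ≈ 344 minutes

344 minutes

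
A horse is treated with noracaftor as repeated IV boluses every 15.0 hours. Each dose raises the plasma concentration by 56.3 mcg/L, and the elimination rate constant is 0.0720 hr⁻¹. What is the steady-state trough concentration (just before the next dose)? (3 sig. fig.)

29.0 mcg/L

Fraction remaining after one interval: e^(−kτ) = e^(−0.07200 × 15.0) = 0.3396
R = 1 / (1 − 0.3396) = 1.514
Css,max = 56.3 × 1.514 = 85.25 mcg/L
Css,min = Css,max × e^(−kτ) = 85.25 × 0.3396 ≈ 29.0 mcg/L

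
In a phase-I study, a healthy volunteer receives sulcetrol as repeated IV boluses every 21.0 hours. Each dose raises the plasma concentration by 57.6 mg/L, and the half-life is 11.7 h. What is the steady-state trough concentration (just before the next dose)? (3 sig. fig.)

23.3 mg/L

k = ln 2 / 11.7 = 0.05924 h⁻¹
Fraction remaining after one interval: e^(−kτ) = e^(−0.05924 × 21.0) = 0.2882
R = 1 / (1 − 0.2882) = 1.405
Css,max = 57.6 × 1.405 = 80.92 mg/L
Css,min = Css,max × e^(−kτ) = 80.92 × 0.2882 ≈ 23.3 mg/L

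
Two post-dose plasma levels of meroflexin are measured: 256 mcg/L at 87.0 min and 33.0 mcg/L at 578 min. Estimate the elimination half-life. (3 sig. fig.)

k = ln(C₁/C₂) / (t₂ − t₁) = ln(256/33.0) / (578 − 87.0)
  = 2.049 / 491.0 = 0.004172 min⁻¹
t½ = ln 2 / k = ln 2 / 0.004172 ≈ 166 minutes

166 minutes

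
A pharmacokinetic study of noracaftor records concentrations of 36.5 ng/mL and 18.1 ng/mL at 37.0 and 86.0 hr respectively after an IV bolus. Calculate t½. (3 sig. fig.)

k = ln(C₁/C₂) / (t₂ − t₁) = ln(36.5/18.1) / (86.0 − 37.0)
  = 0.7014 / 49.00 = 0.01431 hr⁻¹
t½ = ln 2 / k = ln 2 / 0.01431 ≈ 48.4 hours

48.4 hours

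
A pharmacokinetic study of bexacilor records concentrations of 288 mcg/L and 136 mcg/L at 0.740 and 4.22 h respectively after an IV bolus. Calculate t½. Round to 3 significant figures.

3.21 hours

k = ln(C₁/C₂) / (t₂ − t₁) = ln(288/136) / (4.22 − 0.740)
  = 0.7503 / 3.480 = 0.2156 h⁻¹
t½ = ln 2 / k = ln 2 / 0.2156 ≈ 3.21 hours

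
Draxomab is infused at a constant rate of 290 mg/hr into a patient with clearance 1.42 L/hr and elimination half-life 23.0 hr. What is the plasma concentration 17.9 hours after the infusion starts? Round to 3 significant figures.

85.1 mg/L

Css = rate / CL = 290 / 1.42 = 204.2 mg/L
k = ln 2 / 23.0 = 0.03014 hr⁻¹
C(t) = Css (1 − e^(−kt)) = 204.2 × (1 − e^(−0.5394)) = 204.2 × 0.4169 ≈ 85.1 mg/L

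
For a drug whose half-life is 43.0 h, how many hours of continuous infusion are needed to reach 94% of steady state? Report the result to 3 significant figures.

k = ln 2 / 43.0 = 0.01612 h⁻¹
f = 1 − e^(−kt)  ⇒  t = −ln(1 − f) / k
t = −ln(1 − 0.94) / 0.01612 = 2.813 / 0.01612 ≈ 175 hours

175 hours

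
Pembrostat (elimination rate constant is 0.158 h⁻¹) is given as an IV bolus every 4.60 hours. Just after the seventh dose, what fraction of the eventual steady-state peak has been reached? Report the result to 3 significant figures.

0.994

f_n = 1 − e^(−nkτ) = 1 − e^(−7 × 0.1580 × 4.60) = 1 − e^(−5.088) = 1 − 0.006173 ≈ 0.994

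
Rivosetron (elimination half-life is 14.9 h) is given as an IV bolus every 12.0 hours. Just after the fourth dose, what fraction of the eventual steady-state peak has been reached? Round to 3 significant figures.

0.893

k = ln 2 / 14.9 = 0.04652 h⁻¹
f_n = 1 − e^(−nkτ) = 1 − e^(−4 × 0.04652 × 12.0) = 1 − e^(−2.233) = 1 − 0.1072 ≈ 0.893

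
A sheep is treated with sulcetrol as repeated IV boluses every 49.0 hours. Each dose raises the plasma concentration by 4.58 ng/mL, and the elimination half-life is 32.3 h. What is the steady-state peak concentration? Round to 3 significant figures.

k = ln 2 / 32.3 = 0.02146 h⁻¹
Fraction remaining after one interval: e^(−kτ) = e^(−0.02146 × 49.0) = 0.3494
R = 1 / (1 − 0.3494) = 1.537
Css,max = 4.58 × 1.537 ≈ 7.04 ng/mL

7.04 ng/mL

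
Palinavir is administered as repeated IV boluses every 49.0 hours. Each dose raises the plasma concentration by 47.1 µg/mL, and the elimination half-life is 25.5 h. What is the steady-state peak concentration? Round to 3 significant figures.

64.0 µg/mL

k = ln 2 / 25.5 = 0.02718 h⁻¹
Fraction remaining after one interval: e^(−kτ) = e^(−0.02718 × 49.0) = 0.2640
R = 1 / (1 − 0.2640) = 1.359
Css,max = 47.1 × 1.359 ≈ 64.0 µg/mL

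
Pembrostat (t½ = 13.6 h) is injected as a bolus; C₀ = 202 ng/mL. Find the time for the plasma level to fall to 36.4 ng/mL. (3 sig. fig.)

k = ln 2 / 13.6 = 0.05097 h⁻¹
C(t) = C₀ e^(−kt)  ⇒  t = ln(C₀/C) / k
t = ln(202/36.4) / 0.05097 = 1.714 / 0.05097 ≈ 33.6 hours

33.6 hours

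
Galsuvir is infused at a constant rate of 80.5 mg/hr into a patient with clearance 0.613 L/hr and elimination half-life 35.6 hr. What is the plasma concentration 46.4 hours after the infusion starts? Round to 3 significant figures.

78.1 mg/L

Css = rate / CL = 80.5 / 0.613 = 131.3 mg/L
k = ln 2 / 35.6 = 0.01947 hr⁻¹
C(t) = Css (1 − e^(−kt)) = 131.3 × (1 − e^(−0.9034)) = 131.3 × 0.5948 ≈ 78.1 mg/L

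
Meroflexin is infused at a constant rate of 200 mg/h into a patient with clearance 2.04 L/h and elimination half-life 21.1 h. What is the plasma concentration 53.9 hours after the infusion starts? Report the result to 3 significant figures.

Css = rate / CL = 200 / 2.04 = 98.04 mg/L
k = ln 2 / 21.1 = 0.03285 h⁻¹
C(t) = Css (1 − e^(−kt)) = 98.04 × (1 − e^(−1.771)) = 98.04 × 0.8298 ≈ 81.4 mg/L

81.4 mg/L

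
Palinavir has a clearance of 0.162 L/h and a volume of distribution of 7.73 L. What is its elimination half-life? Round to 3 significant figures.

k = CL / V = 0.162 / 7.73 = 0.02096 h⁻¹
t½ = ln 2 / k = ln 2 / 0.02096 ≈ 33.1 hours

33.1 hours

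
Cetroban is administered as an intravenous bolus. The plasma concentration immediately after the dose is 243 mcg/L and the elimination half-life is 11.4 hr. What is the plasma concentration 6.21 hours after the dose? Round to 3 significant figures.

k = ln 2 / 11.4 = 0.06080 hr⁻¹
6.21 hr is 0.5447 half-lives, so C = 243 × (1/2)^0.5447 = 243 × 0.6855 ≈ 167 mcg/L

167 mcg/L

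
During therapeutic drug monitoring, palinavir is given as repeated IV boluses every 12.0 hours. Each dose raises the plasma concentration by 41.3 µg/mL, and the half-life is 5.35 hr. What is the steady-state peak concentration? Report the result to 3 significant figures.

52.4 µg/mL

k = ln 2 / 5.35 = 0.1296 hr⁻¹
Fraction remaining after one interval: e^(−kτ) = e^(−0.1296 × 12.0) = 0.2112
R = 1 / (1 − 0.2112) = 1.268
Css,max = 41.3 × 1.268 ≈ 52.4 µg/mL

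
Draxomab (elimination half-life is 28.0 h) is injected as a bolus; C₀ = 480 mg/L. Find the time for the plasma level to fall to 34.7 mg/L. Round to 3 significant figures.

106 hours

k = ln 2 / 28.0 = 0.02476 h⁻¹
C(t) = C₀ e^(−kt)  ⇒  t = ln(C₀/C) / k
t = ln(480/34.7) / 0.02476 = 2.627 / 0.02476 ≈ 106 hours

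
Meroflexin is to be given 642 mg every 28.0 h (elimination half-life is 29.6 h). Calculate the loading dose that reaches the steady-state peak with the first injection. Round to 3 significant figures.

1330 mg

k = ln 2 / 29.6 = 0.02342 h⁻¹
Accumulation ratio R = 1 / (1 − e^(−kτ)) = 1 / (1 − e^(−0.02342×28.0)) = 1 / (1 − 0.5191) = 2.079
Loading dose = maintenance dose × R = 642 × 2.079 ≈ 1330 mg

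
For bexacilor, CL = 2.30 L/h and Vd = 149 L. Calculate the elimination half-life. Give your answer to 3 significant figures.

k = CL / V = 2.30 / 149 = 0.01544 h⁻¹
t½ = ln 2 / k = ln 2 / 0.01544 ≈ 44.9 hours

44.9 hours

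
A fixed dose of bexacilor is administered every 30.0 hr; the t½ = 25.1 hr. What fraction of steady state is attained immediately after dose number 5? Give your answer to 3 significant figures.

0.984

k = ln 2 / 25.1 = 0.02762 hr⁻¹
f_n = 1 − e^(−nkτ) = 1 − e^(−5 × 0.02762 × 30.0) = 1 − e^(−4.142) = 1 − 0.01589 ≈ 0.984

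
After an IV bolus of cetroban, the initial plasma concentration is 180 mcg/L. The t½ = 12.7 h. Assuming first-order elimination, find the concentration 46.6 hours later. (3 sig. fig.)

14.1 mcg/L

k = ln 2 / 12.7 = 0.05458 h⁻¹
C(t) = C₀ e^(−kt) = 180 × e^(−0.05458 × 46.6) = 180 × e^(−2.543) = 180 × 0.07860 ≈ 14.1 mcg/L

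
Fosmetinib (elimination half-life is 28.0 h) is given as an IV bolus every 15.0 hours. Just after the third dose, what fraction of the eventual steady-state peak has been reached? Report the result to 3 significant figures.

k = ln 2 / 28.0 = 0.02476 h⁻¹
f_n = 1 − e^(−nkτ) = 1 − e^(−3 × 0.02476 × 15.0) = 1 − e^(−1.114) = 1 − 0.3282 ≈ 0.672

0.672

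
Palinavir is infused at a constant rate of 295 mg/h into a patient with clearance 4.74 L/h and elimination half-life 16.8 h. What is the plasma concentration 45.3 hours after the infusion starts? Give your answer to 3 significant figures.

Css = rate / CL = 295 / 4.74 = 62.24 mg/L
k = ln 2 / 16.8 = 0.04126 h⁻¹
C(t) = Css (1 − e^(−kt)) = 62.24 × (1 − e^(−1.869)) = 62.24 × 0.8457 ≈ 52.6 mg/L

52.6 mg/L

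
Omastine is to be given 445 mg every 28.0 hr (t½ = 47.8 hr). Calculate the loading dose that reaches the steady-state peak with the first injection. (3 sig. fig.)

1330 mg

k = ln 2 / 47.8 = 0.01450 hr⁻¹
Accumulation ratio R = 1 / (1 − e^(−kτ)) = 1 / (1 − e^(−0.01450×28.0)) = 1 / (1 − 0.6663) = 2.997
Loading dose = maintenance dose × R = 445 × 2.997 ≈ 1330 mg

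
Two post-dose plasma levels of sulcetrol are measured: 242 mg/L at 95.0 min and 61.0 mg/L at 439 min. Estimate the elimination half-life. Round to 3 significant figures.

k = ln(C₁/C₂) / (t₂ − t₁) = ln(242/61.0) / (439 − 95.0)
  = 1.378 / 344.0 = 0.004006 min⁻¹
t½ = ln 2 / k = ln 2 / 0.004006 ≈ 173 minutes

173 minutes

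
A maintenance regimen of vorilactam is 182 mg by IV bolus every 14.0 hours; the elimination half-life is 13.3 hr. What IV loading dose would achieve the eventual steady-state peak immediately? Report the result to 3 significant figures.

351 mg

k = ln 2 / 13.3 = 0.05212 hr⁻¹
Accumulation ratio R = 1 / (1 − e^(−kτ)) = 1 / (1 − e^(−0.05212×14.0)) = 1 / (1 − 0.4821) = 1.931
Loading dose = maintenance dose × R = 182 × 1.931 ≈ 351 mg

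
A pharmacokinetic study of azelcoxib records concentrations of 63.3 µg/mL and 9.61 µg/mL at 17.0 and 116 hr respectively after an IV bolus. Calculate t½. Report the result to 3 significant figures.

k = ln(C₁/C₂) / (t₂ − t₁) = ln(63.3/9.61) / (116 − 17.0)
  = 1.885 / 99.00 = 0.01904 hr⁻¹
t½ = ln 2 / k = ln 2 / 0.01904 ≈ 36.4 hours

36.4 hours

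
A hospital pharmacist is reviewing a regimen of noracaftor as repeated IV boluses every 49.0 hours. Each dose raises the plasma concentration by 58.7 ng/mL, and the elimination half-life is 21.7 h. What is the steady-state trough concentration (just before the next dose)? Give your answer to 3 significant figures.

k = ln 2 / 21.7 = 0.03194 h⁻¹
Fraction remaining after one interval: e^(−kτ) = e^(−0.03194 × 49.0) = 0.2091
R = 1 / (1 − 0.2091) = 1.264
Css,max = 58.7 × 1.264 = 74.21 ng/mL
Css,min = Css,max × e^(−kτ) = 74.21 × 0.2091 ≈ 15.5 ng/mL

15.5 ng/mL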